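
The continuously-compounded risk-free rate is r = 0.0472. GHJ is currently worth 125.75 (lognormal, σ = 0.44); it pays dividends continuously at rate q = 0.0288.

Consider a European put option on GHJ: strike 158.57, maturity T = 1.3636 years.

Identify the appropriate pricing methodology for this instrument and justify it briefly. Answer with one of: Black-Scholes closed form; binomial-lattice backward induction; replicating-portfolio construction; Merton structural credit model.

Key observation: the strike-158.57 put on GHJ is European-exercise on a continuously-modelled lognormal underlying, so its value is a single closed-form evaluation.

framework: Black-Scholes closed form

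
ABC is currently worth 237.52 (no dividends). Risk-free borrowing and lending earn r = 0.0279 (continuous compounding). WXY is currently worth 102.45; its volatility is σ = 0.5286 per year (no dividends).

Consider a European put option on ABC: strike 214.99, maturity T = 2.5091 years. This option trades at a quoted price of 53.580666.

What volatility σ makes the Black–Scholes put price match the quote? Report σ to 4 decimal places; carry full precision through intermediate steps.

At σ = 0.5260 the Black–Scholes value reproduces the quote:
σ√T = 0.526·√2.5091 = 0.833191
d₁ = (ln(S/K) + (r+σ²/2)T) / (σ√T) = (ln(237.52/214.99) + (0.0279+0.526²/2)·2.5091) / 0.833191 = (0.099660 + 0.417108) / 0.833191 = 0.620227
d₂ = d₁ − σ√T = 0.620227 − 0.833191 = -0.212964
e^{−rT} = 0.932390
N(−d₁) = 0.267554,  N(−d₂) = 0.584322
V = K·e^{−rT}·N(−d₂) − S·N(−d₁) = 117.130102 − 63.549436 = 53.580666 (matching the quote); vega is positive throughout, so no other σ reproduces this price

sigma = 0.5260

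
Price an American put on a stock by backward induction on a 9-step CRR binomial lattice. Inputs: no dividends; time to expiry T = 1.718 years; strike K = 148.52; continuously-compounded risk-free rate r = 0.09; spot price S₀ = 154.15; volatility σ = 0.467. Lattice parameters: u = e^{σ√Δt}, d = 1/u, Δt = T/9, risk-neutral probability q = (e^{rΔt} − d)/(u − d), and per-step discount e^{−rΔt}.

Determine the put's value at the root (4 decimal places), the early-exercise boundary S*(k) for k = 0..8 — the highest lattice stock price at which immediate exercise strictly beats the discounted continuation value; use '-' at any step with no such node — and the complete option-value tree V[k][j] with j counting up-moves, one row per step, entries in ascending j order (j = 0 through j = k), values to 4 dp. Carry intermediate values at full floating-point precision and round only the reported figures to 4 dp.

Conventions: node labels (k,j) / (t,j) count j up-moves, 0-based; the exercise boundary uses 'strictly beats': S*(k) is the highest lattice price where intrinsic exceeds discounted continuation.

price = 25.2001
boundary = - - - 83.5811 68.1548 83.5811 68.1548 83.5811 102.4991
tree:
25.2001
35.5182 15.4069
48.7341 23.0890 7.9973
64.9389 33.6768 12.9421 3.1602
80.3652 47.6056 20.4445 5.6317 0.7131
92.9443 64.9389 31.3402 9.8857 1.4263 0.0000
103.2018 80.3652 46.2442 17.0160 2.8526 0.0000 0.0000
111.5660 92.9443 64.9389 28.5213 5.7052 0.0000 0.0000 0.0000
118.3865 103.2018 80.3652 46.0209 11.4105 0.0000 0.0000 0.0000 0.0000
123.9482 111.5660 92.9443 64.9389 22.8210 0.0000 0.0000 0.0000 0.0000 0.0000

Δt=0.19089  u=1.22634  d=0.81543  q=0.49134  discount=0.98297
step 9 (expiry): payoffs max(K−S,0) = 123.9482 111.5660 92.9443 64.9389 22.8210 0.0000 0.0000 0.0000 0.0000 0.0000
step 8: (k=8,j=0): S=30.1335, K−S=118.3865, hold=115.8567 ⇒ V=118.3865 exercise | (k=8,j=1): S=45.3182, K−S=103.2018, hold=100.6720 ⇒ V=103.2018 exercise | (k=8,j=2): S=68.1548, K−S=80.3652, hold=77.8354 ⇒ V=80.3652 exercise | (k=8,j=3): S=102.4991, K−S=46.0209, hold=43.4911 ⇒ V=46.0209 exercise | (k=8,j=4): S=154.1500, K−S=0.0000, hold=11.4105 ⇒ V=11.4105 continue | (k=8,j=5): S=231.8287, K−S=0.0000, hold=0.0000 ⇒ V=0.0000 continue | (k=8,j=6): S=348.6508, K−S=0.0000, hold=0.0000 ⇒ V=0.0000 continue | (k=8,j=7): S=524.3416, K−S=0.0000, hold=0.0000 ⇒ V=0.0000 continue | (k=8,j=8): S=788.5657, K−S=0.0000, hold=0.0000 ⇒ V=0.0000 continue  boundary S*=102.4991
step 7: (k=7,j=0): S=36.9540, K−S=111.5660, hold=109.0363 ⇒ V=111.5660 exercise | (k=7,j=1): S=55.5757, K−S=92.9443, hold=90.4146 ⇒ V=92.9443 exercise | (k=7,j=2): S=83.5811, K−S=64.9389, hold=62.4091 ⇒ V=64.9389 exercise | (k=7,j=3): S=125.6990, K−S=22.8210, hold=28.5213 ⇒ V=28.5213 continue | (k=7,j=4): S=189.0407, K−S=0.0000, hold=5.7052 ⇒ V=5.7052 continue | (k=7,j=5): S=284.3013, K−S=0.0000, hold=0.0000 ⇒ V=0.0000 continue | (k=7,j=6): S=427.5653, K−S=0.0000, hold=0.0000 ⇒ V=0.0000 continue | (k=7,j=7): S=643.0224, K−S=0.0000, hold=0.0000 ⇒ V=0.0000 continue  boundary S*=83.5811
step 6: (k=6,j=0): S=45.3182, K−S=103.2018, hold=100.6720 ⇒ V=103.2018 exercise | (k=6,j=1): S=68.1548, K−S=80.3652, hold=77.8354 ⇒ V=80.3652 exercise | (k=6,j=2): S=102.4991, K−S=46.0209, hold=46.2442 ⇒ V=46.2442 continue | (k=6,j=3): S=154.1500, K−S=0.0000, hold=17.0160 ⇒ V=17.0160 continue | (k=6,j=4): S=231.8287, K−S=0.0000, hold=2.8526 ⇒ V=2.8526 continue | (k=6,j=5): S=348.6508, K−S=0.0000, hold=0.0000 ⇒ V=0.0000 continue | (k=6,j=6): S=524.3416, K−S=0.0000, hold=0.0000 ⇒ V=0.0000 continue  boundary S*=68.1548
step 5: (k=5,j=0): S=55.5757, K−S=92.9443, hold=90.4146 ⇒ V=92.9443 exercise | (k=5,j=1): S=83.5811, K−S=64.9389, hold=62.5169 ⇒ V=64.9389 exercise | (k=5,j=2): S=125.6990, K−S=22.8210, hold=31.3402 ⇒ V=31.3402 continue | (k=5,j=3): S=189.0407, K−S=0.0000, hold=9.8857 ⇒ V=9.8857 continue | (k=5,j=4): S=284.3013, K−S=0.0000, hold=1.4263 ⇒ V=1.4263 continue | (k=5,j=5): S=427.5653, K−S=0.0000, hold=0.0000 ⇒ V=0.0000 continue  boundary S*=83.5811
step 4: (k=4,j=0): S=68.1548, K−S=80.3652, hold=77.8354 ⇒ V=80.3652 exercise | (k=4,j=1): S=102.4991, K−S=46.0209, hold=47.6056 ⇒ V=47.6056 continue | (k=4,j=2): S=154.1500, K−S=0.0000, hold=20.4445 ⇒ V=20.4445 continue | (k=4,j=3): S=231.8287, K−S=0.0000, hold=5.6317 ⇒ V=5.6317 continue | (k=4,j=4): S=348.6508, K−S=0.0000, hold=0.7131 ⇒ V=0.7131 continue  boundary S*=68.1548
step 3: (k=3,j=0): S=83.5811, K−S=64.9389, hold=63.1745 ⇒ V=64.9389 exercise | (k=3,j=1): S=125.6990, K−S=22.8210, hold=33.6768 ⇒ V=33.6768 continue | (k=3,j=2): S=189.0407, K−S=0.0000, hold=12.9421 ⇒ V=12.9421 continue | (k=3,j=3): S=284.3013, K−S=0.0000, hold=3.1602 ⇒ V=3.1602 continue  boundary S*=83.5811
step 2: (k=2,j=0): S=102.4991, K−S=46.0209, hold=48.7341 ⇒ V=48.7341 continue | (k=2,j=1): S=154.1500, K−S=0.0000, hold=23.0890 ⇒ V=23.0890 continue | (k=2,j=2): S=231.8287, K−S=0.0000, hold=7.9973 ⇒ V=7.9973 continue  boundary S*=-
step 1: (k=1,j=0): S=125.6990, K−S=22.8210, hold=35.5182 ⇒ V=35.5182 continue | (k=1,j=1): S=189.0407, K−S=0.0000, hold=15.4069 ⇒ V=15.4069 continue  boundary S*=-
step 0: (k=0,j=0): S=154.1500, K−S=0.0000, hold=25.2001 ⇒ V=25.2001 continue  boundary S*=-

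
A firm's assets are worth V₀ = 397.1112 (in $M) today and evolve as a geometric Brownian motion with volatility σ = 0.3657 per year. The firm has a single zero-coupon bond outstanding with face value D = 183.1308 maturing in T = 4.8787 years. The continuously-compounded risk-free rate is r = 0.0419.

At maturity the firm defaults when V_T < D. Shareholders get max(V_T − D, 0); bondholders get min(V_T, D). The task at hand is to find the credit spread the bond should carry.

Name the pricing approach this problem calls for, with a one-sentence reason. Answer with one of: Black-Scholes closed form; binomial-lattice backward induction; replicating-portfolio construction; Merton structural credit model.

framework: Merton structural credit model

Key observation: the question is about default risk generated by asset-value dynamics against a debt face of 183.1308 — the structural framework prices exactly that.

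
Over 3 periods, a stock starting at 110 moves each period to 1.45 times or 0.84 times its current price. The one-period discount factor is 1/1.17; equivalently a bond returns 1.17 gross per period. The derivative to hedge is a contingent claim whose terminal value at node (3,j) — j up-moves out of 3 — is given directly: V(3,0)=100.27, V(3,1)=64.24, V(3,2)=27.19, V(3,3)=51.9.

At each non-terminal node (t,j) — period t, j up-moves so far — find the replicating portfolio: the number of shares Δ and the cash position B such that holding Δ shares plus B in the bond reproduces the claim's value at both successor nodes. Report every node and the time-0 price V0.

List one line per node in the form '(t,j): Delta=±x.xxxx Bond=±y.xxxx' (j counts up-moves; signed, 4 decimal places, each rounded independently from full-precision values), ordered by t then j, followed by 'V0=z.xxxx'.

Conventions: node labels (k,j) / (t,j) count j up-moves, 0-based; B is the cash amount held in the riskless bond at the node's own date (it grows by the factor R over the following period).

(0,0): Delta=-0.2042 Bond=54.2091
(1,0): Delta=-0.5547 Bond=95.8093
(1,1): Delta=-0.0320 Bond=35.9467
(2,0): Delta=-0.7610 Bond=128.1069
(2,1): Delta=-0.4533 Bond=98.5125
(2,2): Delta=0.1752 Bond=-5.8435
V0=31.7425

Risk-neutral probability p* = (R−d)/(u−d) = (1.17−0.84)/(1.45−0.84) = 0.5410.
Expiry values: V(3,0)=100.2700, V(3,1)=64.2400, V(3,2)=27.1900, V(3,3)=51.9000
Node (2,0) S=77.6160: V=(p*·64.2400+(1−p*)·100.2700)/1.17=69.0413; Δ=(64.2400−100.2700)/(112.5432−65.1974)=-0.7610; B=V−Δ·S=128.1069
Node (2,1) S=133.9800: V=(p*·27.1900+(1−p*)·64.2400)/1.17=37.7748; Δ=(27.1900−64.2400)/(194.2710−112.5432)=-0.4533; B=V−Δ·S=98.5125
Node (2,2) S=231.2750: V=(p*·51.9000+(1−p*)·27.1900)/1.17=34.6647; Δ=(51.9000−27.1900)/(335.3487−194.2710)=0.1752; B=V−Δ·S=-5.8435
Node (1,0) S=92.4000: V=(p*·37.7748+(1−p*)·69.0413)/1.17=44.5527; Δ=(37.7748−69.0413)/(133.9800−77.6160)=-0.5547; B=V−Δ·S=95.8093
Node (1,1) S=159.5000: V=(p*·34.6647+(1−p*)·37.7748)/1.17=30.8481; Δ=(34.6647−37.7748)/(231.2750−133.9800)=-0.0320; B=V−Δ·S=35.9467
Node (0,0) S=110.0000: V=(p*·30.8481+(1−p*)·44.5527)/1.17=31.7425; Δ=(30.8481−44.5527)/(159.5000−92.4000)=-0.2042; B=V−Δ·S=54.2091
Verification: the root portfolio costs Δ(0,0)·S0 + B(0,0) = 31.7425, matching V0.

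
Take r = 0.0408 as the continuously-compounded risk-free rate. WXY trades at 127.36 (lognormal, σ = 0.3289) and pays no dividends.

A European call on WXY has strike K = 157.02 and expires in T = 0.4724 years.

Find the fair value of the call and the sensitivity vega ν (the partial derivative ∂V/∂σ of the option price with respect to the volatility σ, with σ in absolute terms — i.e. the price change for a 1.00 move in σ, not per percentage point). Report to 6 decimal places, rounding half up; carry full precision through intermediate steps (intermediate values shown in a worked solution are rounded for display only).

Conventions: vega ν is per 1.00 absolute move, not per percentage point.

σ√T = 0.3289·√0.4724 = 0.226057
d₁ = (ln(S/K) + (r+σ²/2)T) / (σ√T) = (ln(127.36/157.02) + (0.0408+0.3289²/2)·0.4724) / 0.226057 = (-0.209355 + 0.044825) / 0.226057 = -0.727826
d₂ = d₁ − σ√T = -0.727826 − 0.226057 = -0.953884
e^{−rT} = 0.980911
N(d₁) = 0.233360,  N(d₂) = 0.170071
Call price V = S·N(d₁) − K·e^{−rT}·N(d₂) = 29.720724 − 26.194813 = 3.525911
φ(d₁) = (1/√(2π))·e^{−d₁²/2} = 0.306112
ν = S·φ(d₁)·√T = 26.795903

price = 3.525911
ν = 26.795903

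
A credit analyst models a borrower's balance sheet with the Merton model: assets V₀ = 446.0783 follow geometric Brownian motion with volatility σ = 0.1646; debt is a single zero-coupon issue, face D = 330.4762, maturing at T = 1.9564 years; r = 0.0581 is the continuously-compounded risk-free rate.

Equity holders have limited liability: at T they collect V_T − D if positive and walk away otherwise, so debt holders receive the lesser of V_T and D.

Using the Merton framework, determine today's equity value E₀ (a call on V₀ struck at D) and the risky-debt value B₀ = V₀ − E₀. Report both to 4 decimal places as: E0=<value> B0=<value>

Work the structural quantities from V₀ = 446.0783 against face 330.4762:
d₁ = [ln(V₀/D) + (r + σ²/2)T] / (σ√T)
   = [ln(446.0783/330.4762) + (0.0581 + 0.5·0.1646²)·1.9564] / (0.1646·√1.9564)
   = [0.299960 + 0.140169] / 0.230228 = 1.911708
d₂ = d₁ − σ√T = 1.911708 − 0.230228 = 1.681480
N(d₁) = 0.972043,  N(d₂) = 0.953665,  e^(−rT) = 0.892555
E₀ = V₀·N(d₁) − D·e^(−rT)·N(d₂)
   = 446.0783·0.972043 − 330.4762·0.892555·0.953665 = 152.306413
B₀ = V₀ − E₀ = 446.0783 − 152.306413 = 293.771887

E0=152.3064 B0=293.7719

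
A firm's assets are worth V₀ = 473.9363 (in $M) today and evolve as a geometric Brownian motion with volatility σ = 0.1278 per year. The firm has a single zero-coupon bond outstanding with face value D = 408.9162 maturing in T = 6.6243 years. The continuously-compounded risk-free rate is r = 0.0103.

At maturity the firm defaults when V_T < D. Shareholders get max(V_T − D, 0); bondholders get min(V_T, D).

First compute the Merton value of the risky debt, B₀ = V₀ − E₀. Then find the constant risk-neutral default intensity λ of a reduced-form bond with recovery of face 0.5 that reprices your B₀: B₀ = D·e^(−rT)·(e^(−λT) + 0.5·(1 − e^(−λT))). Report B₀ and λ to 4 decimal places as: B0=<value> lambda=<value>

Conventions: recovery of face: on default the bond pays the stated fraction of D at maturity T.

B0=360.5804 lambda=0.0179

Equity is a call on the firm's assets struck at D = 408.9162:
d₁ = [ln(V₀/D) + (r + σ²/2)T] / (σ√T)
   = [ln(473.9363/408.9162) + (0.0103 + 0.5·0.1278²)·6.6243] / (0.1278·√6.6243)
   = [0.147563 + 0.122327] / 0.328928 = 0.820513
d₂ = d₁ − σ√T = 0.820513 − 0.328928 = 0.491585
N(d₁) = 0.794038,  N(d₂) = 0.688494,  e^(−rT) = 0.934045
E₀ = V₀·N(d₁) − D·e^(−rT)·N(d₂)
   = 473.9363·0.794038 − 408.9162·0.934045·0.688494 = 113.355923
B₀ = V₀ − E₀ = 473.9363 − 113.355923 = 360.580377
e^(−λT) = (B₀·e^(rT)/D − 0.5)/(1 − 0.5) = (360.5804·1.070612/408.9162 − 0.5)/0.5 = 0.88812105
λ = −ln(0.88812105)/6.6243 = 0.017911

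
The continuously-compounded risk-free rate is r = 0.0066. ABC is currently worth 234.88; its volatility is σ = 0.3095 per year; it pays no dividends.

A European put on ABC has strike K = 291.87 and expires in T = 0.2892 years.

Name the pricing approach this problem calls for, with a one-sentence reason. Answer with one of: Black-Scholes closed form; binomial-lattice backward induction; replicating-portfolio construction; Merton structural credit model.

Key observation: a European-exercise option on ABC struck at 291.87 — a GBM underlying with constant parameters — admits an analytic price: the data contain no early exercise, no discrete tree, no debt structure.

framework: Black-Scholes closed form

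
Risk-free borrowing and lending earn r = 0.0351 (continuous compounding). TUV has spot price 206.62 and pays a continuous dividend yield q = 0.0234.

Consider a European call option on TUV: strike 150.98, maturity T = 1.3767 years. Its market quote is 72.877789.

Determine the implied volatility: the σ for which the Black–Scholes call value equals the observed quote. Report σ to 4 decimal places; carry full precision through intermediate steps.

sigma = 0.4880

At σ = 0.4880 the Black–Scholes value reproduces the quote:
σ√T = 0.488·√1.3767 = 0.572584
d₁ = (ln(S/K) + (r−q+σ²/2)T) / (σ√T) = (ln(206.62/150.98) + (0.0351−0.0234+0.488²/2)·1.3767) / 0.572584 = (0.313734 + 0.180034) / 0.572584 = 0.862349
d₂ = d₁ − σ√T = 0.862349 − 0.572584 = 0.289765
e^{−rT} = 0.952827
e^{−qT} = 0.968299
N(d₁) = 0.805752,  N(d₂) = 0.614002
V = S·e^{−qT}·N(d₁) − K·e^{−rT}·N(d₂) = 161.206759 − 88.328970 = 72.877789 (equal to the quote); since ∂V/∂σ > 0 for all σ, the implied volatility is unique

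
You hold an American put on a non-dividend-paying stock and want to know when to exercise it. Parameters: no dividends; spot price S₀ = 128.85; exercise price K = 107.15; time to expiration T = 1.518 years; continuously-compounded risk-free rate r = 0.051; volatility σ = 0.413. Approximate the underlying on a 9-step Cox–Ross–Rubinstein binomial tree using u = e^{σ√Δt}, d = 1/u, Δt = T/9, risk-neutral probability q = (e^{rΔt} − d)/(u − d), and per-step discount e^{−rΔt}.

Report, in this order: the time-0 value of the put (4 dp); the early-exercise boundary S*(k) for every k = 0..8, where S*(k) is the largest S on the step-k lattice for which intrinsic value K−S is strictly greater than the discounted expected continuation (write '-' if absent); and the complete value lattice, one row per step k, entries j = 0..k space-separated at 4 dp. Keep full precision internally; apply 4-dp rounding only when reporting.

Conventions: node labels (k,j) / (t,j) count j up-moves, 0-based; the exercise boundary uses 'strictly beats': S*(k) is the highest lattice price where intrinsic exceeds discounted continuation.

price = 11.1134
boundary = - - - - 65.3782 55.1785 65.3782 77.4632 91.7822
tree:
11.1134
16.2067 5.8612
22.9883 9.2387 2.3514
31.5716 14.2135 4.0799 0.5435
41.7718 21.2198 6.9695 1.0604 0.0000
51.9715 30.5025 11.6649 2.0690 0.0000 0.0000
60.5799 41.7718 18.9874 4.0369 0.0000 0.0000 0.0000
67.8454 51.9715 29.6868 7.8764 0.0000 0.0000 0.0000 0.0000
73.9773 60.5799 41.7718 15.3678 0.0000 0.0000 0.0000 0.0000 0.0000
79.1526 67.8454 51.9715 29.6868 0.0000 0.0000 0.0000 0.0000 0.0000 0.0000

Δt=0.16867  u=1.18485  d=0.84399  q=0.48304  discount=0.99143
step 9 (expiry): payoffs max(K−S,0) = 79.1526 67.8454 51.9715 29.6868 0.0000 0.0000 0.0000 0.0000 0.0000 0.0000
step 8: (k=8,j=0): S=33.1727, K−S=73.9773, hold=73.0595 ⇒ V=73.9773 exercise | (k=8,j=1): S=46.5701, K−S=60.5799, hold=59.6622 ⇒ V=60.5799 exercise | (k=8,j=2): S=65.3782, K−S=41.7718, hold=40.8541 ⇒ V=41.7718 exercise | (k=8,j=3): S=91.7822, K−S=15.3678, hold=15.2153 ⇒ V=15.3678 exercise | (k=8,j=4): S=128.8500, K−S=0.0000, hold=0.0000 ⇒ V=0.0000 continue | (k=8,j=5): S=180.8882, K−S=0.0000, hold=0.0000 ⇒ V=0.0000 continue | (k=8,j=6): S=253.9429, K−S=0.0000, hold=0.0000 ⇒ V=0.0000 continue | (k=8,j=7): S=356.5020, K−S=0.0000, hold=0.0000 ⇒ V=0.0000 continue | (k=8,j=8): S=500.4813, K−S=0.0000, hold=0.0000 ⇒ V=0.0000 continue  boundary S*=91.7822
step 7: (k=7,j=0): S=39.3046, K−S=67.8454, hold=66.9276 ⇒ V=67.8454 exercise | (k=7,j=1): S=55.1785, K−S=51.9715, hold=51.0538 ⇒ V=51.9715 exercise | (k=7,j=2): S=77.4632, K−S=29.6868, hold=28.7690 ⇒ V=29.6868 exercise | (k=7,j=3): S=108.7481, K−S=0.0000, hold=7.8764 ⇒ V=7.8764 continue | (k=7,j=4): S=152.6678, K−S=0.0000, hold=0.0000 ⇒ V=0.0000 continue | (k=7,j=5): S=214.3252, K−S=0.0000, hold=0.0000 ⇒ V=0.0000 continue | (k=7,j=6): S=300.8840, K−S=0.0000, hold=0.0000 ⇒ V=0.0000 continue | (k=7,j=7): S=422.4010, K−S=0.0000, hold=0.0000 ⇒ V=0.0000 continue  boundary S*=77.4632
step 6: (k=6,j=0): S=46.5701, K−S=60.5799, hold=59.6622 ⇒ V=60.5799 exercise | (k=6,j=1): S=65.3782, K−S=41.7718, hold=40.8541 ⇒ V=41.7718 exercise | (k=6,j=2): S=91.7822, K−S=15.3678, hold=18.9874 ⇒ V=18.9874 continue | (k=6,j=3): S=128.8500, K−S=0.0000, hold=4.0369 ⇒ V=4.0369 continue | (k=6,j=4): S=180.8882, K−S=0.0000, hold=0.0000 ⇒ V=0.0000 continue | (k=6,j=5): S=253.9429, K−S=0.0000, hold=0.0000 ⇒ V=0.0000 continue | (k=6,j=6): S=356.5020, K−S=0.0000, hold=0.0000 ⇒ V=0.0000 continue  boundary S*=65.3782
step 5: (k=5,j=0): S=55.1785, K−S=51.9715, hold=51.0538 ⇒ V=51.9715 exercise | (k=5,j=1): S=77.4632, K−S=29.6868, hold=30.5025 ⇒ V=30.5025 continue | (k=5,j=2): S=108.7481, K−S=0.0000, hold=11.6649 ⇒ V=11.6649 continue | (k=5,j=3): S=152.6678, K−S=0.0000, hold=2.0690 ⇒ V=2.0690 continue | (k=5,j=4): S=214.3252, K−S=0.0000, hold=0.0000 ⇒ V=0.0000 continue | (k=5,j=5): S=300.8840, K−S=0.0000, hold=0.0000 ⇒ V=0.0000 continue  boundary S*=55.1785
step 4: (k=4,j=0): S=65.3782, K−S=41.7718, hold=41.2447 ⇒ V=41.7718 exercise | (k=4,j=1): S=91.7822, K−S=15.3678, hold=21.2198 ⇒ V=21.2198 continue | (k=4,j=2): S=128.8500, K−S=0.0000, hold=6.9695 ⇒ V=6.9695 continue | (k=4,j=3): S=180.8882, K−S=0.0000, hold=1.0604 ⇒ V=1.0604 continue | (k=4,j=4): S=253.9429, K−S=0.0000, hold=0.0000 ⇒ V=0.0000 continue  boundary S*=65.3782
step 3: (k=3,j=0): S=77.4632, K−S=29.6868, hold=31.5716 ⇒ V=31.5716 continue | (k=3,j=1): S=108.7481, K−S=0.0000, hold=14.2135 ⇒ V=14.2135 continue | (k=3,j=2): S=152.6678, K−S=0.0000, hold=4.0799 ⇒ V=4.0799 continue | (k=3,j=3): S=214.3252, K−S=0.0000, hold=0.5435 ⇒ V=0.5435 continue  boundary S*=-
step 2: (k=2,j=0): S=91.7822, K−S=15.3678, hold=22.9883 ⇒ V=22.9883 continue | (k=2,j=1): S=128.8500, K−S=0.0000, hold=9.2387 ⇒ V=9.2387 continue | (k=2,j=2): S=180.8882, K−S=0.0000, hold=2.3514 ⇒ V=2.3514 continue  boundary S*=-
step 1: (k=1,j=0): S=108.7481, K−S=0.0000, hold=16.2067 ⇒ V=16.2067 continue | (k=1,j=1): S=152.6678, K−S=0.0000, hold=5.8612 ⇒ V=5.8612 continue  boundary S*=-
step 0: (k=0,j=0): S=128.8500, K−S=0.0000, hold=11.1134 ⇒ V=11.1134 continue  boundary S*=-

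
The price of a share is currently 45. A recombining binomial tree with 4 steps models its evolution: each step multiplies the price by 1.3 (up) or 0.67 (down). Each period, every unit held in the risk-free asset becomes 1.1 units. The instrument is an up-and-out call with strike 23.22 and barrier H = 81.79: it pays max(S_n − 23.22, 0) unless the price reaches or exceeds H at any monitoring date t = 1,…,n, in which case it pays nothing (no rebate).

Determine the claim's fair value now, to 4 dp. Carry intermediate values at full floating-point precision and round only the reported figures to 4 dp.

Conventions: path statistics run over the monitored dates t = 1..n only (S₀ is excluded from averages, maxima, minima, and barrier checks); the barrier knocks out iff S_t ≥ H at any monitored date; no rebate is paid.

Under the martingale measure an up-move has probability p* = 0.6825; value the claim as the probability-weighted average of per-path payoffs, discounted 4 periods at R = 1.1.
Enumerate all 2^4 = 16 price paths (U = up ×1.3, D = down ×0.67); each path with k up-moves has probability p*^k·(1−p*)^(4−k).
DDDD: M=30.1500, payoff=0.0000, prob=0.010157
UDDD: M=58.5000, payoff=0.0000, prob=0.021837
DUDD: M=39.1950, payoff=0.0000, prob=0.021837
UUDD: M=76.0500, payoff=10.9188, prob=0.046950
DDUD: M=30.1500, payoff=0.0000, prob=0.021837
UDUD: M=58.5000, payoff=10.9188, prob=0.046950
DUUD: M=50.9535, payoff=10.9188, prob=0.046950
UUUD: M=98.8650, payoff=0.0000, prob=0.100942
DDDU: M=30.1500, payoff=0.0000, prob=0.021837
UDDU: M=58.5000, payoff=10.9188, prob=0.046950
DUDU: M=39.1950, payoff=10.9188, prob=0.046950
UUDU: M=76.0500, payoff=43.0196, prob=0.100942
DDUU: M=34.1388, payoff=10.9188, prob=0.046950
UDUU: M=66.2395, payoff=43.0196, prob=0.100942
DUUU: M=66.2395, payoff=43.0196, prob=0.100942
UUUU: M=128.5245, payoff=0.0000, prob=0.217026
Price = Σ prob·payoff / R^4 = 16.103308 / 1.464100 = 10.9988

price = 10.9988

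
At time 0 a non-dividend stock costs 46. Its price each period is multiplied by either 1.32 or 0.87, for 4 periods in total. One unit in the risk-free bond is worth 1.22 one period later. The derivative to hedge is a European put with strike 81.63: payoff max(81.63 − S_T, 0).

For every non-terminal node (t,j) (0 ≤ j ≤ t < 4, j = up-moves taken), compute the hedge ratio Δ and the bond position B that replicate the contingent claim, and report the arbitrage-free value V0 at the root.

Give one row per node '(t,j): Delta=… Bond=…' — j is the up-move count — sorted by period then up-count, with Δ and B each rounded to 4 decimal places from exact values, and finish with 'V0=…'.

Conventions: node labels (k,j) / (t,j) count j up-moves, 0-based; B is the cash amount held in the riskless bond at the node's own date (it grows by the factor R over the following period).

Risk-neutral probability p* = (R−d)/(u−d) = (1.22−0.87)/(1.32−0.87) = 0.7778.
At maturity the claim pays: V(4,0)=55.2767, V(4,1)=41.6457, V(4,2)=20.9642, V(4,3)=0.0000, V(4,4)=0.0000
Node (3,0) S=30.2911: V=(p*·41.6457+(1−p*)·55.2767)/1.22=36.6187; Δ=(41.6457−55.2767)/(39.9843−26.3533)=-1.0000; B=V−Δ·S=66.9098
Node (3,1) S=45.9590: V=(p*·20.9642+(1−p*)·41.6457)/1.22=20.9509; Δ=(20.9642−41.6457)/(60.6658−39.9843)=-1.0000; B=V−Δ·S=66.9098
Node (3,2) S=69.7308: V=(p*·0.0000+(1−p*)·20.9642)/1.22=3.8186; Δ=(0.0000−20.9642)/(92.0447−60.6658)=-0.6681; B=V−Δ·S=50.4056
Node (3,3) S=105.7985: V=(p*·0.0000+(1−p*)·0.0000)/1.22=0.0000; Δ=(0.0000−0.0000)/(139.6541−92.0447)=0.0000; B=V−Δ·S=0.0000
Node (2,0) S=34.8174: V=(p*·20.9509+(1−p*)·36.6187)/1.22=20.0267; Δ=(20.9509−36.6187)/(45.9590−30.2911)=-1.0000; B=V−Δ·S=54.8441
Node (2,1) S=52.8264: V=(p*·3.8186+(1−p*)·20.9509)/1.22=6.2506; Δ=(3.8186−20.9509)/(69.7308−45.9590)=-0.7207; B=V−Δ·S=44.3223
Node (2,2) S=80.1504: V=(p*·0.0000+(1−p*)·3.8186)/1.22=0.6956; Δ=(0.0000−3.8186)/(105.7985−69.7308)=-0.1059; B=V−Δ·S=9.1814
Node (1,0) S=40.0200: V=(p*·6.2506+(1−p*)·20.0267)/1.22=7.6328; Δ=(6.2506−20.0267)/(52.8264−34.8174)=-0.7650; B=V−Δ·S=38.2463
Node (1,1) S=60.7200: V=(p*·0.6956+(1−p*)·6.2506)/1.22=1.5820; Δ=(0.6956−6.2506)/(80.1504−52.8264)=-0.2033; B=V−Δ·S=13.9266
Node (0,0) S=46.0000: V=(p*·1.5820+(1−p*)·7.6328)/1.22=2.3989; Δ=(1.5820−7.6328)/(60.7200−40.0200)=-0.2923; B=V−Δ·S=15.8451
Check: Δ(0,0)·S0 + B(0,0) = 2.3989 = V0.

(0,0): Delta=-0.2923 Bond=15.8451
(1,0): Delta=-0.7650 Bond=38.2463
(1,1): Delta=-0.2033 Bond=13.9266
(2,0): Delta=-1.0000 Bond=54.8441
(2,1): Delta=-0.7207 Bond=44.3223
(2,2): Delta=-0.1059 Bond=9.1814
(3,0): Delta=-1.0000 Bond=66.9098
(3,1): Delta=-1.0000 Bond=66.9098
(3,2): Delta=-0.6681 Bond=50.4056
(3,3): Delta=0.0000 Bond=0.0000
V0=2.3989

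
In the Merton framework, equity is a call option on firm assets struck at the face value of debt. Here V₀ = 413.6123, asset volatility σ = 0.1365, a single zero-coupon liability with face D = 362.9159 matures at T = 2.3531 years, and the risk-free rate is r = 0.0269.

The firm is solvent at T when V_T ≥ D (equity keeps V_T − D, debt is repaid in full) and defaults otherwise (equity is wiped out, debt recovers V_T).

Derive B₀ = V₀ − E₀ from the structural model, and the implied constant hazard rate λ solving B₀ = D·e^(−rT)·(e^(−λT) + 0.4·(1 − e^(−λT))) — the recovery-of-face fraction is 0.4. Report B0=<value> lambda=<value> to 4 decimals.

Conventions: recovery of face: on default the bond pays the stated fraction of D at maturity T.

Equity is a call on the firm's assets struck at D = 362.9159:
d₁ = [ln(V₀/D) + (r + σ²/2)T] / (σ√T)
   = [ln(413.6123/362.9159) + (0.0269 + 0.5·0.1365²)·2.3531] / (0.1365·√2.3531)
   = [0.130758 + 0.085220] / 0.209389 = 1.031471
d₂ = d₁ − σ√T = 1.031471 − 0.209389 = 0.822082
N(d₁) = 0.848840,  N(d₂) = 0.794485,  e^(−rT) = 0.938663
E₀ = V₀·N(d₁) − D·e^(−rT)·N(d₂)
   = 413.6123·0.848840 − 362.9159·0.938663·0.794485 = 80.444691
B₀ = V₀ − E₀ = 413.6123 − 80.444691 = 333.167609
e^(−λT) = (B₀·e^(rT)/D − 0.4)/(1 − 0.4) = (333.1676·1.065345/362.9159 − 0.4)/0.6 = 0.96336355
λ = −ln(0.96336355)/2.3531 = 0.015862

B0=333.1676 lambda=0.0159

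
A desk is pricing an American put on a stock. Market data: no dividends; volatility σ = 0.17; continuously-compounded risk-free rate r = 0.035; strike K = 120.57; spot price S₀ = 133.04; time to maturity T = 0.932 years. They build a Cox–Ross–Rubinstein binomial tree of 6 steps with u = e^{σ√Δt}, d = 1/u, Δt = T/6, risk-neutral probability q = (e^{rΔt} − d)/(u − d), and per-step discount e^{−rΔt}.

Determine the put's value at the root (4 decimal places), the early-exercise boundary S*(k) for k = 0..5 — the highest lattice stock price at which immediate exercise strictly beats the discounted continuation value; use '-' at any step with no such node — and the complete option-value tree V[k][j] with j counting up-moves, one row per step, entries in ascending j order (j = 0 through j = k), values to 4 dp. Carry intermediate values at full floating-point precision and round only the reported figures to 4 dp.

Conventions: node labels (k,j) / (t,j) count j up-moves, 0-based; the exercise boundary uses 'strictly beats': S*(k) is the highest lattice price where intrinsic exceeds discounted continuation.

price = 2.7524
boundary = - - - - 101.7629 108.8147
tree:
2.7524
4.6766 1.0326
7.7333 1.9475 0.2119
12.3476 3.6205 0.4475 0.0000
18.8071 6.6062 0.9450 0.0000 0.0000
25.4019 11.7553 1.9957 0.0000 0.0000 0.0000
31.5693 18.8071 4.2148 0.0000 0.0000 0.0000 0.0000

params: Δt=0.15533 u=1.06930 d=0.93519 q=0.52391 e^(-rΔt)=0.99458
t_6 payoffs: 31.5693 18.8071 4.2148 0.0000 0.0000 0.0000 0.0000
t_5: node(5,0) S=95.1681 payoff=25.4019 vs cont=24.7482 → 25.4019 [stop]  node(5,1) S=108.8147 payoff=11.7553 vs cont=11.1015 → 11.7553 [stop]  node(5,2) S=124.4182 payoff=0.0000 vs cont=1.9957 → 1.9957 [wait]  node(5,3) S=142.2592 payoff=0.0000 vs cont=0.0000 → 0.0000 [wait]  node(5,4) S=162.6585 payoff=0.0000 vs cont=0.0000 → 0.0000 [wait]  node(5,5) S=185.9829 payoff=0.0000 vs cont=0.0000 → 0.0000 [wait]  ⇒ S*(5)=108.8147
t_4: node(4,0) S=101.7629 payoff=18.8071 vs cont=18.1534 → 18.8071 [stop]  node(4,1) S=116.3552 payoff=4.2148 vs cont=6.6062 → 6.6062 [wait]  node(4,2) S=133.0400 payoff=0.0000 vs cont=0.9450 → 0.9450 [wait]  node(4,3) S=152.1173 payoff=0.0000 vs cont=0.0000 → 0.0000 [wait]  node(4,4) S=173.9302 payoff=0.0000 vs cont=0.0000 → 0.0000 [wait]  ⇒ S*(4)=101.7629
t_3: node(3,0) S=108.8147 payoff=11.7553 vs cont=12.3476 → 12.3476 [wait]  node(3,1) S=124.4182 payoff=0.0000 vs cont=3.6205 → 3.6205 [wait]  node(3,2) S=142.2592 payoff=0.0000 vs cont=0.4475 → 0.4475 [wait]  node(3,3) S=162.6585 payoff=0.0000 vs cont=0.0000 → 0.0000 [wait]  ⇒ S*(3)=-
t_2: node(2,0) S=116.3552 payoff=4.2148 vs cont=7.7333 → 7.7333 [wait]  node(2,1) S=133.0400 payoff=0.0000 vs cont=1.9475 → 1.9475 [wait]  node(2,2) S=152.1173 payoff=0.0000 vs cont=0.2119 → 0.2119 [wait]  ⇒ S*(2)=-
t_1: node(1,0) S=124.4182 payoff=0.0000 vs cont=4.6766 → 4.6766 [wait]  node(1,1) S=142.2592 payoff=0.0000 vs cont=1.0326 → 1.0326 [wait]  ⇒ S*(1)=-
t_0: node(0,0) S=133.0400 payoff=0.0000 vs cont=2.7524 → 2.7524 [wait]  ⇒ S*(0)=-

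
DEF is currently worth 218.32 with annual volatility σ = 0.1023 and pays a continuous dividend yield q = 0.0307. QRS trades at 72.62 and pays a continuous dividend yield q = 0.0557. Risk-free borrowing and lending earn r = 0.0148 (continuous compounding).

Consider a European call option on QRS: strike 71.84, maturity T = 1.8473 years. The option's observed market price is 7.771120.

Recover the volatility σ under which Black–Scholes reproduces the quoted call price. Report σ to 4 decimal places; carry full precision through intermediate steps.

sigma = 0.2687

At σ = 0.2687 the Black–Scholes value reproduces the quote:
σ√T = 0.2687·√1.8473 = 0.365205
d₁ = (ln(S/K) + (r−q+σ²/2)T) / (σ√T) = (ln(72.62/71.84) + (0.0148−0.0557+0.2687²/2)·1.8473) / 0.365205 = (0.010799 − 0.008867) / 0.365205 = 0.005289
d₂ = d₁ − σ√T = 0.005289 − 0.365205 = -0.359916
e^{−rT} = 0.973030
e^{−qT} = 0.902222
N(d₁) = 0.502110,  N(d₂) = 0.359455
V = S·e^{−qT}·N(d₁) − K·e^{−rT}·N(d₂) = 32.897932 − 25.126811 = 7.771120 (equal to the quote); since ∂V/∂σ > 0 for all σ, the implied volatility is unique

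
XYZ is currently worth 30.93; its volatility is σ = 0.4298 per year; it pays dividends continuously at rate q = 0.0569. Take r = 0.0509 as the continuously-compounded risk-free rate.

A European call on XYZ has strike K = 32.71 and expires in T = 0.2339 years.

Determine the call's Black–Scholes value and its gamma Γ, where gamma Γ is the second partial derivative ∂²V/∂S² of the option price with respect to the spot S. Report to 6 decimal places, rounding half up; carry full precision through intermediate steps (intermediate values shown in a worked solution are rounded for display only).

price = 1.798134
Γ = 0.060332

σ√T = 0.4298·√0.2339 = 0.207865
d₁ = (ln(S/K) + (r−q+σ²/2)T) / (σ√T) = (ln(30.93/32.71) + (0.0509−0.0569+0.4298²/2)·0.2339) / 0.207865 = (-0.055954 + 0.020201) / 0.207865 = -0.172004
d₂ = d₁ − σ√T = -0.172004 − 0.207865 = -0.379869
e^{−rT} = 0.988165
e^{−qT} = 0.986779
N(d₁) = 0.431717,  N(d₂) = 0.352021
Call price V = S·e^{−qT}·N(d₁) − K·e^{−rT}·N(d₂) = 13.176471 − 11.378337 = 1.798134
φ(d₁) = (1/√(2π))·e^{−d₁²/2} = 0.393084
Γ = e^{−qT}·φ(d₁) / (S·σ·√T) = 0.060332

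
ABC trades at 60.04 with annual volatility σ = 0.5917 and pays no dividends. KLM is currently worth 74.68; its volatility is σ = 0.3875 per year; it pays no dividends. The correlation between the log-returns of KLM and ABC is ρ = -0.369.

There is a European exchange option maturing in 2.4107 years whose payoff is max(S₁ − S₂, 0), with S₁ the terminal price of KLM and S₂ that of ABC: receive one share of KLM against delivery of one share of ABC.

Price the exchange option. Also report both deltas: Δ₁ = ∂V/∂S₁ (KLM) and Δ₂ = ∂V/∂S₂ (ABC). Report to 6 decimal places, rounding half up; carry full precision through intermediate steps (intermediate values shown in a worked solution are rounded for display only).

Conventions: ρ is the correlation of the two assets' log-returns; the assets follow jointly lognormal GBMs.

σ_eff = √(σ₁² + σ₂² − 2ρσ₁σ₂) = √(0.3875² + 0.5917² − 2·-0.369·0.3875·0.5917) = 0.818215
d₁ = (ln(S₁/S₂) + (q₂ − q₁ + σ_eff²/2)T) / (σ_eff√T) = (ln(74.68/60.04) + (0.0 − 0.0 + 0.334738)·2.4107) / 1.270396 = 0.806957
d₂ = d₁ − σ_eff√T = 0.806957 − 1.270396 = -0.463440
N(d₁) = 0.790154,  N(d₂) = 0.321525
V = S₁·e^{−q₁T}·N(d₁) − S₂·e^{−q₂T}·N(d₂) = 59.008721 − 19.304336 = 39.704385
Key observation: pricing in ABC-units makes this a unit-strike call on the ratio S₁/S₂ — the risk-free rate cancels and cannot affect the value.
Δ₁ = e^{−q₁T}·N(d₁) = 0.790154;  Δ₂ = −e^{−q₂T}·N(d₂) = -0.321525

exchange price = 39.704385
Δ1 = 0.790154
Δ2 = -0.321525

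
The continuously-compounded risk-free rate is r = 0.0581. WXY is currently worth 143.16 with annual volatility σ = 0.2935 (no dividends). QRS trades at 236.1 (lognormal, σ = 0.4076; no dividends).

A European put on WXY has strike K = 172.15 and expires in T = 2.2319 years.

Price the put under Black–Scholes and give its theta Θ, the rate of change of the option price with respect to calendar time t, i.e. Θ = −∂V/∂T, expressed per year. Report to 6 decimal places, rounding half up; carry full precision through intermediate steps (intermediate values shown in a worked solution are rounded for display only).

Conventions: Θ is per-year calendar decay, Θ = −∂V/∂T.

price = 29.764324
Θ = -0.009909

σ√T = 0.2935·√2.2319 = 0.438476
d₁ = (ln(S/K) + (r+σ²/2)T) / (σ√T) = (ln(143.16/172.15) + (0.0581+0.2935²/2)·2.2319) / 0.438476 = (-0.184403 + 0.225804) / 0.438476 = 0.094419
d₂ = d₁ − σ√T = 0.094419 − 0.438476 = -0.344056
e^{−rT} = 0.878382
N(−d₁) = 0.462388,  N(−d₂) = 0.634598
Put price V = K·e^{−rT}·N(−d₂) − S·N(−d₁) = 95.959801 − 66.195476 = 29.764324
φ(d₁) = (1/√(2π))·e^{−d₁²/2} = 0.397168
Θ = −S·φ(d₁)·σ/(2√T) + r·K·e^{−rT}·N(−d₂) = −5.585173 + 5.575264 = -0.009909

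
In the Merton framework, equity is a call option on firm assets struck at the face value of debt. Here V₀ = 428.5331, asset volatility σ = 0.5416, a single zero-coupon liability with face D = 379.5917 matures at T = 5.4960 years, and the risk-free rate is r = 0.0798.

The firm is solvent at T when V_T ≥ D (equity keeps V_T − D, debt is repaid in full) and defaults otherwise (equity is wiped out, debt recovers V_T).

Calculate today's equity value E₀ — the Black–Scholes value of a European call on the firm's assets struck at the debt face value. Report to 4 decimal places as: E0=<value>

Work the structural quantities from V₀ = 428.5331 against face 379.5917:
d₁ = [ln(V₀/D) + (r + σ²/2)T] / (σ√T)
   = [ln(428.5331/379.5917) + (0.0798 + 0.5·0.5416²)·5.4960] / (0.5416·√5.4960)
   = [0.121272 + 1.244653] / 1.269703 = 1.075783
d₂ = d₁ − σ√T = 1.075783 − 1.269703 = -0.193919
N(d₁) = 0.858988,  N(d₂) = 0.423120,  e^(−rT) = 0.644951
E₀ = V₀·N(d₁) − D·e^(−rT)·N(d₂)
   = 428.5331·0.858988 − 379.5917·0.644951·0.423120 = 264.517442

E0=264.5174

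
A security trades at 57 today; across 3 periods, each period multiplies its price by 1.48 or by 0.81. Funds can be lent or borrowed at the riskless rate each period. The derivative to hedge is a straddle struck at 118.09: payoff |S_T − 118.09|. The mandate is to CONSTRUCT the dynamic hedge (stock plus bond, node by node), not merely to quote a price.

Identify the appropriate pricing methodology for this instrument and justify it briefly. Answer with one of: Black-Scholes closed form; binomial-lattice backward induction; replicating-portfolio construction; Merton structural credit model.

Key observation: the mandate to exhibit the hedge at every date and state singles out the replicating-portfolio construction on the 3-period tree with factors 1.48 and 0.81 from 57.

framework: replicating-portfolio construction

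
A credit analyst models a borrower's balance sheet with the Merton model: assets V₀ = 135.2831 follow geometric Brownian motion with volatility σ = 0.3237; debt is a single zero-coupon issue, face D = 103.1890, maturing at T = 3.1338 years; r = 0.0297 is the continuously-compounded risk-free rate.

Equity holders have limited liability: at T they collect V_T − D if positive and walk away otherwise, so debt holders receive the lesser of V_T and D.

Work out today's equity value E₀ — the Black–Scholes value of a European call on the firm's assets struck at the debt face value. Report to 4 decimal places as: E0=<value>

With assets at 135.2831 and a single debt payment of 103.1890 at 3.1338 years:
d₁ = [ln(V₀/D) + (r + σ²/2)T] / (σ√T)
   = [ln(135.2831/103.1890) + (0.0297 + 0.5·0.3237²)·3.1338] / (0.3237·√3.1338)
   = [0.270807 + 0.257256] / 0.573031 = 0.921527
d₂ = d₁ − σ√T = 0.921527 − 0.573031 = 0.348495
N(d₁) = 0.821612,  N(d₂) = 0.636266,  e^(−rT) = 0.911126
E₀ = V₀·N(d₁) − D·e^(−rT)·N(d₂)
   = 135.2831·0.821612 − 103.1890·0.911126·0.636266 = 51.329674

E0=51.3297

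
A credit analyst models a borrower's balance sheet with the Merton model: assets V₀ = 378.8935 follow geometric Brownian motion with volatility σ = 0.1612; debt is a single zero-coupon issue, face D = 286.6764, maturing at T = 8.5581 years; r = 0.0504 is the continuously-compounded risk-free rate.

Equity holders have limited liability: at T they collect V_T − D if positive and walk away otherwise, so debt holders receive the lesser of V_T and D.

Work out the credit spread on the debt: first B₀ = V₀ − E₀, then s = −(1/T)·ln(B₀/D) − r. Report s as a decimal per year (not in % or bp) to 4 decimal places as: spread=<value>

spread=0.0022

Work the structural quantities from V₀ = 378.8935 against face 286.6764:
d₁ = [ln(V₀/D) + (r + σ²/2)T] / (σ√T)
   = [ln(378.8935/286.6764) + (0.0504 + 0.5·0.1612²)·8.5581] / (0.1612·√8.5581)
   = [0.278901 + 0.542521] / 0.471578 = 1.741858
d₂ = d₁ − σ√T = 1.741858 − 0.471578 = 1.270280
N(d₁) = 0.959233,  N(d₂) = 0.898008,  e^(−rT) = 0.649646
E₀ = V₀·N(d₁) − D·e^(−rT)·N(d₂)
   = 378.8935·0.959233 − 286.6764·0.649646·0.898008 = 196.204095
B₀ = V₀ − E₀ = 378.8935 − 196.204095 = 182.689405
spread = −(1/T)·ln(B₀/D) − r = −(1/8.5581)·ln(182.689405/286.6764) − 0.0504 = 0.00224797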